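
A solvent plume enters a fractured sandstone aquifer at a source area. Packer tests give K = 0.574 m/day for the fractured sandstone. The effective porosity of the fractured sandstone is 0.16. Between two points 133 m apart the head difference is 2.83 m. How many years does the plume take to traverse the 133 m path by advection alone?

Hydraulic gradient i = Δh / L = 2.83 / 133 = 0.02128.
Darcy flux q = K · i = 0.5740 × 0.02128 = 0.01221 m/day.
Seepage velocity v = q / n_e = 0.01221 / 0.16 = 0.07634 m/day.
Travel time t = L / v = 133 / 0.07634 = 1742 days = 4.770 years.

4.77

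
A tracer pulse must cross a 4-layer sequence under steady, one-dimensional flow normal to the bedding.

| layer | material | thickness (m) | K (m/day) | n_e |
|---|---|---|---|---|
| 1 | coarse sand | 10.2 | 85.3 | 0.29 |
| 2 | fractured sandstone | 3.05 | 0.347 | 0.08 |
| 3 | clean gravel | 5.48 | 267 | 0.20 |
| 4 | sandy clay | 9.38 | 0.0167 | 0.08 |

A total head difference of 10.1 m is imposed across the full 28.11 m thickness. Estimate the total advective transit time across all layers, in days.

285

With flow normal to the layers, continuity requires the same specific discharge q through every layer.
Σ(b_i/K_i) = 10.2/85.3 + 3.05/0.347 + 5.48/267 + 9.38/0.0167 = 570.6 d.
q = Δh / Σ(b_i/K_i) = 10.1 / 570.6 = 0.01770 m/day.
In each layer the seepage velocity is v_i = q/n_i, so the layer transit time is t_i = b_i·n_i / q:
  layer 1 (coarse sand): t_1 = 10.2 × 0.29 / 0.01770 = 167.1 d
  layer 2 (fractured sandstone): t_2 = 3.05 × 0.08 / 0.01770 = 13.78 d
  layer 3 (clean gravel): t_3 = 5.48 × 0.20 / 0.01770 = 61.92 d
  layer 4 (sandy clay): t_4 = 9.38 × 0.08 / 0.01770 = 42.39 d
Total t = Σ t_i = 285.2 days.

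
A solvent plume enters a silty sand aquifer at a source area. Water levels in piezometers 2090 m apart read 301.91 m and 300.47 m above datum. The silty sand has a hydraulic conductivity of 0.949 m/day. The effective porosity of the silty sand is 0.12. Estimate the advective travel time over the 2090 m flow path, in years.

1050

Hydraulic gradient i = (301.91 − 300.47) / 2090 = 1.44 / 2090 = 0.0006890.
Darcy flux q = K · i = 0.9490 × 0.0006890 = 0.0006539 m/day.
Seepage velocity v = q / n_e = 0.0006539 / 0.12 = 0.005449 m/day.
Travel time t = L / v = 2090 / 0.005449 = 3.836e+05 days = 1050 years.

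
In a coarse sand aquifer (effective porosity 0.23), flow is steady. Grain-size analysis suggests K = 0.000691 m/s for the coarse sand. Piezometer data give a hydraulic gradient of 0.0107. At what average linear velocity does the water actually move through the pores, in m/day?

2.78

Convert K: 0.000691 m/s × 86400 = 59.70 m/day.
Hydraulic gradient i = 0.0107.
Darcy flux q = K · i = 59.70 × 0.01070 = 0.6388 m/day.
Seepage velocity v = q / n_e = 0.6388 / 0.23 = 2.777 m/day.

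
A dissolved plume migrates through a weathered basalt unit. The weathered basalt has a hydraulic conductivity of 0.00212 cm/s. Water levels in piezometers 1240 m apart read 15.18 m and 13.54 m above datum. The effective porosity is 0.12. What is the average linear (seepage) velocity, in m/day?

Convert K: 0.00212 cm/s × 864 = 1.832 m/day.
Hydraulic gradient i = (15.18 − 13.54) / 1240 = 1.64 / 1240 = 0.001323.
Darcy flux q = K · i = 1.832 × 0.001323 = 0.002423 m/day.
Seepage velocity v = q / n_e = 0.002423 / 0.12 = 0.02019 m/day.

0.0202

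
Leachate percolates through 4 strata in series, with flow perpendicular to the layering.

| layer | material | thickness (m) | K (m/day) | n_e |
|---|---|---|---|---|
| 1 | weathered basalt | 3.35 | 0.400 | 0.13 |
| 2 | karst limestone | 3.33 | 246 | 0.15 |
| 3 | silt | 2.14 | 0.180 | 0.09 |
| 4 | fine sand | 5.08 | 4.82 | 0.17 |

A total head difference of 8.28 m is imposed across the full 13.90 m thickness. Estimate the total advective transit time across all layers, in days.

5.13

With flow normal to the layers, continuity requires the same specific discharge q through every layer.
Σ(b_i/K_i) = 3.35/0.400 + 3.33/246 + 2.14/0.180 + 5.08/4.82 = 21.33 d.
q = Δh / Σ(b_i/K_i) = 8.28 / 21.33 = 0.3882 m/day.
In each layer the seepage velocity is v_i = q/n_i, so the layer transit time is t_i = b_i·n_i / q:
  layer 1 (weathered basalt): t_1 = 3.35 × 0.13 / 0.3882 = 1.122 d
  layer 2 (karst limestone): t_2 = 3.33 × 0.15 / 0.3882 = 1.287 d
  layer 3 (silt): t_3 = 2.14 × 0.09 / 0.3882 = 0.4962 d
  layer 4 (fine sand): t_4 = 5.08 × 0.17 / 0.3882 = 2.225 d
Total t = Σ t_i = 5.130 days.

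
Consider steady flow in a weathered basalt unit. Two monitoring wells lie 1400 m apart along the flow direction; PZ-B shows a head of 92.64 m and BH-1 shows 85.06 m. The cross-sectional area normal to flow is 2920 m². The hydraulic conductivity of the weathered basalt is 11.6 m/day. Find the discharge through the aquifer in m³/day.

Hydraulic gradient i = (92.64 − 85.06) / 1400 = 7.58 / 1400 = 0.005414.
Darcy's law: Q = K · A · i = 11.60 × 2920 × 0.005414 = 183.4 m³/day.

183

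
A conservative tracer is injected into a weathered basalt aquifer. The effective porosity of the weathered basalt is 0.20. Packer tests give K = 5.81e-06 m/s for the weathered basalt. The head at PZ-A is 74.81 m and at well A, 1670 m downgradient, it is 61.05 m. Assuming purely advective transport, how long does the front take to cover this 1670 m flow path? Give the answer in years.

Convert K: 5.81e-06 m/s × 86400 = 0.5020 m/day.
Hydraulic gradient i = (74.81 − 61.05) / 1670 = 13.76 / 1670 = 0.008240.
Darcy flux q = K · i = 0.5020 × 0.008240 = 0.004136 m/day.
Seepage velocity v = q / n_e = 0.004136 / 0.20 = 0.02068 m/day.
Travel time t = L / v = 1670 / 0.02068 = 80752 days = 221.1 years.

221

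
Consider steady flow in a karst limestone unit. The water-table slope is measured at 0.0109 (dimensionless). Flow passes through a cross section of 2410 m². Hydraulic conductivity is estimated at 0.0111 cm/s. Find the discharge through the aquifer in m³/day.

Convert K: 0.0111 cm/s × 864 = 9.590 m/day.
Hydraulic gradient i = 0.0109.
Darcy's law: Q = K · A · i = 9.590 × 2410 × 0.01090 = 251.9 m³/day.

252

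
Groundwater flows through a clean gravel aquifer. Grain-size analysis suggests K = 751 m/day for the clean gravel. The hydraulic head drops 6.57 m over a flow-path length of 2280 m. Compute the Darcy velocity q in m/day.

Hydraulic gradient i = Δh / L = 6.57 / 2280 = 0.002882.
Specific discharge q = K · i = 751.0 × 0.002882 = 2.164 m/day.

2.16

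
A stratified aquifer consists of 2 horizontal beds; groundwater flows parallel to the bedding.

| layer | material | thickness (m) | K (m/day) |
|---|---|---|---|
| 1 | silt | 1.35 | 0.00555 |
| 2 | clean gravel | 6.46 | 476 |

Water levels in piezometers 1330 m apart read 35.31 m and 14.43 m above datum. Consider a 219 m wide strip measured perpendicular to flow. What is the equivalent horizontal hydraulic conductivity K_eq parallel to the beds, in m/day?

394

Flow is parallel to layering, so each bed carries its own Darcy discharge and the transmissivities add.
Σ(K_i·b_i) = 0.00555×1.35 + 476×6.46 = 3075 m²/day.
Total thickness b = 7.810 m, so K_eq = Σ(K_i·b_i)/b = 393.7 m/day.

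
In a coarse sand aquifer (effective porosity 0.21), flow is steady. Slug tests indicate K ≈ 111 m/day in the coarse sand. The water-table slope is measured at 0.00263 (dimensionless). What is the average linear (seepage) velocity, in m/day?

Hydraulic gradient i = 0.00263.
Darcy flux q = K · i = 111.0 × 0.002630 = 0.2919 m/day.
Seepage velocity v = q / n_e = 0.2919 / 0.21 = 1.390 m/day.

1.39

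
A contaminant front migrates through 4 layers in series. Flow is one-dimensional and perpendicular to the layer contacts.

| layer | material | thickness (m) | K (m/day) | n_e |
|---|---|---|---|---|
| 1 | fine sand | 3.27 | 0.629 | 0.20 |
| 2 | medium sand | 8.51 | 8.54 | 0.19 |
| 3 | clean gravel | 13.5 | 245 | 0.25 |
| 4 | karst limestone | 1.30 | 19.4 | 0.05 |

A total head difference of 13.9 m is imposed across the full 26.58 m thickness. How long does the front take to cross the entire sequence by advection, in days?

With flow normal to the layers, continuity requires the same specific discharge q through every layer.
Σ(b_i/K_i) = 3.27/0.629 + 8.51/8.54 + 13.5/245 + 1.30/19.4 = 6.317 d.
q = Δh / Σ(b_i/K_i) = 13.9 / 6.317 = 2.200 m/day.
In each layer the seepage velocity is v_i = q/n_i, so the layer transit time is t_i = b_i·n_i / q:
  layer 1 (fine sand): t_1 = 3.27 × 0.20 / 2.200 = 0.2972 d
  layer 2 (medium sand): t_2 = 8.51 × 0.19 / 2.200 = 0.7349 d
  layer 3 (clean gravel): t_3 = 13.5 × 0.25 / 2.200 = 1.534 d
  layer 4 (karst limestone): t_4 = 1.30 × 0.05 / 2.200 = 0.02954 d
Total t = Σ t_i = 2.596 days.

2.60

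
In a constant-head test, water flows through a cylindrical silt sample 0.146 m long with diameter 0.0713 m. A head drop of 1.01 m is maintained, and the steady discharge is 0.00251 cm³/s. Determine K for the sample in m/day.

0.00785

Cross-sectional area A = π·(d/2)² = π × (0.0713/2)² = 0.003993 m².
Convert discharge: 0.00251 cm³/s = 2.510e-09 m³/s.
Darcy's law rearranged: K = Q·L / (A·Δh) = 2.510e-09 × 0.146 / (0.003993 × 1.01) = 9.087e-08 m/s = 0.007851 m/day.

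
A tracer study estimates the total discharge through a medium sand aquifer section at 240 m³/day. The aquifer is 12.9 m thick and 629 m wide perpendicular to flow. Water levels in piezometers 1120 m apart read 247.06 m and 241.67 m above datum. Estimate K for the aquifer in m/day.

6.15

Cross-sectional area A = 629 × 12.9 = 8114 m².
Hydraulic gradient i = (247.06 − 241.67) / 1120 = 5.39 / 1120 = 0.004812.
From Q = K·A·i, K = Q / (A·i) = 240 / (8114 × 0.004812) = 6.146 m/day.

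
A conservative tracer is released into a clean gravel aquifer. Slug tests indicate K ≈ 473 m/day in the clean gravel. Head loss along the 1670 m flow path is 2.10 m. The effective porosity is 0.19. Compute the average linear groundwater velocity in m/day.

3.13

Hydraulic gradient i = Δh / L = 2.10 / 1670 = 0.001257.
Darcy flux q = K · i = 473.0 × 0.001257 = 0.5948 m/day.
Seepage velocity v = q / n_e = 0.5948 / 0.19 = 3.130 m/day.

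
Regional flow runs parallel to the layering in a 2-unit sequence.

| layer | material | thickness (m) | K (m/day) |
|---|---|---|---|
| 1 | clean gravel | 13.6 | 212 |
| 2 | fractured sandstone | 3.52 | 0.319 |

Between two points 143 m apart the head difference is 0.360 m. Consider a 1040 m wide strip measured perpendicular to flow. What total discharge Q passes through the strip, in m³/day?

Flow is parallel to layering, so each bed carries its own Darcy discharge and the transmissivities add.
Σ(K_i·b_i) = 212×13.6 + 0.319×3.52 = 2884 m²/day.
Hydraulic gradient i = Δh / L = 0.360 / 143 = 0.002517.
Q = Σ(K_i·b_i) · W · i = 2884 × 1040 × 0.002517 = 7552 m³/day.

7550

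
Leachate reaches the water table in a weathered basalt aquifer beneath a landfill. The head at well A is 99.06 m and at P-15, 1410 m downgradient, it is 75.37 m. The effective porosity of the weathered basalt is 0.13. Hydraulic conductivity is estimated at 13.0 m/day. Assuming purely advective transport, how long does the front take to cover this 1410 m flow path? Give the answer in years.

2.30

Hydraulic gradient i = (99.06 − 75.37) / 1410 = 23.69 / 1410 = 0.01680.
Darcy flux q = K · i = 13.00 × 0.01680 = 0.2184 m/day.
Seepage velocity v = q / n_e = 0.2184 / 0.13 = 1.680 m/day.
Travel time t = L / v = 1410 / 1.680 = 839.2 days = 2.298 years.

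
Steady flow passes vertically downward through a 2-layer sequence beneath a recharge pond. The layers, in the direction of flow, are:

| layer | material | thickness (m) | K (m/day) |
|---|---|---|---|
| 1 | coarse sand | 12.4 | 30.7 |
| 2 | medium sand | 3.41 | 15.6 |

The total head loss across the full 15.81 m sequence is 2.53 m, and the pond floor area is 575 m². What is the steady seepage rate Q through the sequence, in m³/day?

2340

Flow is perpendicular to layering, so the layers act in series and the equivalent K is the thickness-weighted harmonic mean.
Total thickness L = 12.4 + 3.41 = 15.81 m.
Σ(b_i/K_i) = 12.4/30.7 + 3.41/15.6 = 0.6225 d.
K_eq = L / Σ(b_i/K_i) = 15.81 / 0.6225 = 25.40 m/day.
Q = K_eq · A · (Δh/L) = 25.40 × 575 × (2.53/15.81) = 2337 m³/day.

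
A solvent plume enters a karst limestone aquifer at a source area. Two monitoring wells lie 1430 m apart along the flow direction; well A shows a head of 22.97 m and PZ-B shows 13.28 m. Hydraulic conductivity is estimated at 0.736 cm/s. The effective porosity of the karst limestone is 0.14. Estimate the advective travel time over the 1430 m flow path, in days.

Convert K: 0.736 cm/s × 864 = 635.9 m/day.
Hydraulic gradient i = (22.97 − 13.28) / 1430 = 9.69 / 1430 = 0.006776.
Darcy flux q = K · i = 635.9 × 0.006776 = 4.309 m/day.
Seepage velocity v = q / n_e = 4.309 / 0.14 = 30.78 m/day.
Travel time t = L / v = 1430 / 30.78 = 46.46 days.

46.5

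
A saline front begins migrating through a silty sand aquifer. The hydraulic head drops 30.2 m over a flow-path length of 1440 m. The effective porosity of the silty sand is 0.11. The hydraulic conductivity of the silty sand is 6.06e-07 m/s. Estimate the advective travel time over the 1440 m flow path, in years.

Convert K: 6.06e-07 m/s × 86400 = 0.05236 m/day.
Hydraulic gradient i = Δh / L = 30.2 / 1440 = 0.02097.
Darcy flux q = K · i = 0.05236 × 0.02097 = 0.001098 m/day.
Seepage velocity v = q / n_e = 0.001098 / 0.11 = 0.009982 m/day.
Travel time t = L / v = 1440 / 0.009982 = 1.443e+05 days = 394.9 years.

395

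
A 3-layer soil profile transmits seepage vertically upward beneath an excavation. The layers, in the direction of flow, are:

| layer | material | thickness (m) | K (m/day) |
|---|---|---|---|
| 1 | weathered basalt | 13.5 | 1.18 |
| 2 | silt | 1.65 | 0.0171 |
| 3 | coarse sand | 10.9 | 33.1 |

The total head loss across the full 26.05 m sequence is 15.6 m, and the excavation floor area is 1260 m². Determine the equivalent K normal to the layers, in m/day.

0.241

Flow is perpendicular to layering, so the layers act in series and the equivalent K is the thickness-weighted harmonic mean.
Total thickness L = 13.5 + 1.65 + 10.9 = 26.05 m.
Σ(b_i/K_i) = 13.5/1.18 + 1.65/0.0171 + 10.9/33.1 = 108.3 d.
K_eq = L / Σ(b_i/K_i) = 26.05 / 108.3 = 0.2406 m/day.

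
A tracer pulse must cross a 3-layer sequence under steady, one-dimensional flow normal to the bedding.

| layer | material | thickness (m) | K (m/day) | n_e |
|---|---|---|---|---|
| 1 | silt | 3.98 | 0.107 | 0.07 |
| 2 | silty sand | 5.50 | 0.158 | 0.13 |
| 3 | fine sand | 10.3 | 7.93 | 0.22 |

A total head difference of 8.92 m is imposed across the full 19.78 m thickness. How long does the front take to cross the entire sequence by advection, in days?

With flow normal to the layers, continuity requires the same specific discharge q through every layer.
Σ(b_i/K_i) = 3.98/0.107 + 5.50/0.158 + 10.3/7.93 = 73.31 d.
q = Δh / Σ(b_i/K_i) = 8.92 / 73.31 = 0.1217 m/day.
In each layer the seepage velocity is v_i = q/n_i, so the layer transit time is t_i = b_i·n_i / q:
  layer 1 (silt): t_1 = 3.98 × 0.07 / 0.1217 = 2.290 d
  layer 2 (silty sand): t_2 = 5.50 × 0.13 / 0.1217 = 5.876 d
  layer 3 (fine sand): t_3 = 10.3 × 0.22 / 0.1217 = 18.62 d
Total t = Σ t_i = 26.79 days.

26.8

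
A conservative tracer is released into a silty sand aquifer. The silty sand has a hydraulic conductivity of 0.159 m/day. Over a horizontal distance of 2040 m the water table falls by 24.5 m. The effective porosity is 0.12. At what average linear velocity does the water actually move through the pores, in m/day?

Hydraulic gradient i = Δh / L = 24.5 / 2040 = 0.01201.
Darcy flux q = K · i = 0.1590 × 0.01201 = 0.001910 m/day.
Seepage velocity v = q / n_e = 0.001910 / 0.12 = 0.01591 m/day.

0.0159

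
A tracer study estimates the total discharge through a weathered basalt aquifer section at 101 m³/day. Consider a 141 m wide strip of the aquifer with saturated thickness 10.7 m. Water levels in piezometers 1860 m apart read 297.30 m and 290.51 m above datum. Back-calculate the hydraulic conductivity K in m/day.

18.3

Cross-sectional area A = 141 × 10.7 = 1509 m².
Hydraulic gradient i = (297.30 − 290.51) / 1860 = 6.79 / 1860 = 0.003651.
From Q = K·A·i, K = Q / (A·i) = 101 / (1509 × 0.003651) = 18.34 m/day.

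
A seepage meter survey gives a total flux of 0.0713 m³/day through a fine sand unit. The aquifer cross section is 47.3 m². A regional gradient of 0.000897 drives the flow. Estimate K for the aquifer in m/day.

1.68

Hydraulic gradient i = 0.000897.
From Q = K·A·i, K = Q / (A·i) = 0.0713 / (47.30 × 0.0008970) = 1.680 m/day.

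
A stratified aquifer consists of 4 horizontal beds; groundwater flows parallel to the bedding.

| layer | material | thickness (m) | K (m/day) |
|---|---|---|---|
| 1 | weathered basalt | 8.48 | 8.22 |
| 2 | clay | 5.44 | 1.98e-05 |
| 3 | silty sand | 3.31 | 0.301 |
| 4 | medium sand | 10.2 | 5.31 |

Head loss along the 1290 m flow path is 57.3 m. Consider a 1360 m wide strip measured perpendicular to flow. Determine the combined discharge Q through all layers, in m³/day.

7540

Flow is parallel to layering, so each bed carries its own Darcy discharge and the transmissivities add.
Σ(K_i·b_i) = 8.22×8.48 + 1.98e-05×5.44 + 0.301×3.31 + 5.31×10.2 = 124.9 m²/day.
Hydraulic gradient i = Δh / L = 57.3 / 1290 = 0.04442.
Q = Σ(K_i·b_i) · W · i = 124.9 × 1360 × 0.04442 = 7543 m³/day.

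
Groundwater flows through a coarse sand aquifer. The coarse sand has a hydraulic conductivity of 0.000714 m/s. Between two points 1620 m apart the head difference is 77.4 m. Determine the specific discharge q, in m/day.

Convert K: 0.000714 m/s × 86400 = 61.69 m/day.
Hydraulic gradient i = Δh / L = 77.4 / 1620 = 0.04778.
Specific discharge q = K · i = 61.69 × 0.04778 = 2.947 m/day.

2.95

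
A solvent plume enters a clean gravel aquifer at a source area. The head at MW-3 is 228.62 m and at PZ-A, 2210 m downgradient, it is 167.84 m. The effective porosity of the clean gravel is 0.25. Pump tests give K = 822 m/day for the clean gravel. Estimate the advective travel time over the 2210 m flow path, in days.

24.4

Hydraulic gradient i = (228.62 − 167.84) / 2210 = 60.78 / 2210 = 0.02750.
Darcy flux q = K · i = 822.0 × 0.02750 = 22.61 m/day.
Seepage velocity v = q / n_e = 22.61 / 0.25 = 90.43 m/day.
Travel time t = L / v = 2210 / 90.43 = 24.44 days.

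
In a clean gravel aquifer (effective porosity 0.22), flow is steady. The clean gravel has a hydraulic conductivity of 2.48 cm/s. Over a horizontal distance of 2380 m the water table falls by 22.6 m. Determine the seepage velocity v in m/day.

92.5

Convert K: 2.48 cm/s × 864 = 2143 m/day.
Hydraulic gradient i = Δh / L = 22.6 / 2380 = 0.009496.
Darcy flux q = K · i = 2143 × 0.009496 = 20.35 m/day.
Seepage velocity v = q / n_e = 20.35 / 0.22 = 92.49 m/day.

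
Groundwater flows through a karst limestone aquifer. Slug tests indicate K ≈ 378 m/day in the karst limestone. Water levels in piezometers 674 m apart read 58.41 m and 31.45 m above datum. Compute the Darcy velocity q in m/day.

15.1

Hydraulic gradient i = (58.41 − 31.45) / 674 = 26.96 / 674 = 0.04000.
Specific discharge q = K · i = 378.0 × 0.04000 = 15.12 m/day.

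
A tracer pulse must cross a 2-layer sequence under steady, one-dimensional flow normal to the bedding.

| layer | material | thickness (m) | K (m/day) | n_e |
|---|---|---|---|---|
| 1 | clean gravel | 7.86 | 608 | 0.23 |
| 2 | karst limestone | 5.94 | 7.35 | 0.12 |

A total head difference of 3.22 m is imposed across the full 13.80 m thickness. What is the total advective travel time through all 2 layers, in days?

With flow normal to the layers, continuity requires the same specific discharge q through every layer.
Σ(b_i/K_i) = 7.86/608 + 5.94/7.35 = 0.8211 d.
q = Δh / Σ(b_i/K_i) = 3.22 / 0.8211 = 3.922 m/day.
In each layer the seepage velocity is v_i = q/n_i, so the layer transit time is t_i = b_i·n_i / q:
  layer 1 (clean gravel): t_1 = 7.86 × 0.23 / 3.922 = 0.4610 d
  layer 2 (karst limestone): t_2 = 5.94 × 0.12 / 3.922 = 0.1818 d
Total t = Σ t_i = 0.6427 days.

0.643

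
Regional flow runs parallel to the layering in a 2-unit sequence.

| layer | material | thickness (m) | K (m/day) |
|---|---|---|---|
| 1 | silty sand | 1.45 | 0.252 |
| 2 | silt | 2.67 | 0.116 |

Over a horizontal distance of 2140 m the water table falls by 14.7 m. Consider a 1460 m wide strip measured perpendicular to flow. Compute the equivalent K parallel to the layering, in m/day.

Flow is parallel to layering, so each bed carries its own Darcy discharge and the transmissivities add.
Σ(K_i·b_i) = 0.252×1.45 + 0.116×2.67 = 0.6751 m²/day.
Total thickness b = 4.120 m, so K_eq = Σ(K_i·b_i)/b = 0.1639 m/day.

0.164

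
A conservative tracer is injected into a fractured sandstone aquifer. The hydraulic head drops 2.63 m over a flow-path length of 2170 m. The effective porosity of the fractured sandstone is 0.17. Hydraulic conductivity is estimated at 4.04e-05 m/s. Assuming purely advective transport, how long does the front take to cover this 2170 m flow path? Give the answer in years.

Convert K: 4.04e-05 m/s × 86400 = 3.491 m/day.
Hydraulic gradient i = Δh / L = 2.63 / 2170 = 0.001212.
Darcy flux q = K · i = 3.491 × 0.001212 = 0.004230 m/day.
Seepage velocity v = q / n_e = 0.004230 / 0.17 = 0.02489 m/day.
Travel time t = L / v = 2170 / 0.02489 = 87200 days = 238.7 years.

239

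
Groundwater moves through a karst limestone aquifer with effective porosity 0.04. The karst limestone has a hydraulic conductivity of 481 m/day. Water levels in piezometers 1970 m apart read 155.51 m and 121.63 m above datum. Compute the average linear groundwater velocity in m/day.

Hydraulic gradient i = (155.51 − 121.63) / 1970 = 33.88 / 1970 = 0.01720.
Darcy flux q = K · i = 481.0 × 0.01720 = 8.272 m/day.
Seepage velocity v = q / n_e = 8.272 / 0.04 = 206.8 m/day.

207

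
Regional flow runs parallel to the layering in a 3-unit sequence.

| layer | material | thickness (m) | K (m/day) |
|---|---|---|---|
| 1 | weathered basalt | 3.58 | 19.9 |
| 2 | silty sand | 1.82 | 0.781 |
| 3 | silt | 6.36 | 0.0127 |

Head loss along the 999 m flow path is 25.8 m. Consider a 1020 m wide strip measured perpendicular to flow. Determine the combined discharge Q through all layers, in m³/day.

1920

Flow is parallel to layering, so each bed carries its own Darcy discharge and the transmissivities add.
Σ(K_i·b_i) = 19.9×3.58 + 0.781×1.82 + 0.0127×6.36 = 72.74 m²/day.
Hydraulic gradient i = Δh / L = 25.8 / 999 = 0.02583.
Q = Σ(K_i·b_i) · W · i = 72.74 × 1020 × 0.02583 = 1916 m³/day.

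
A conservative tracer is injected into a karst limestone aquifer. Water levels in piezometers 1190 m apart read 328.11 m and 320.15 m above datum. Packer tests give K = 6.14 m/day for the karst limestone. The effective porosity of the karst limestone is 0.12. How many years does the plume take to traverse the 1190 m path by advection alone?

Hydraulic gradient i = (328.11 − 320.15) / 1190 = 7.96 / 1190 = 0.006689.
Darcy flux q = K · i = 6.140 × 0.006689 = 0.04107 m/day.
Seepage velocity v = q / n_e = 0.04107 / 0.12 = 0.3423 m/day.
Travel time t = L / v = 1190 / 0.3423 = 3477 days = 9.519 years.

9.52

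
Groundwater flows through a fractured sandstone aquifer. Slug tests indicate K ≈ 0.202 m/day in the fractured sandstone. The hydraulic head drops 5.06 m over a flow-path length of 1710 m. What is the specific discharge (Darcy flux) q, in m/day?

0.000598

Hydraulic gradient i = Δh / L = 5.06 / 1710 = 0.002959.
Specific discharge q = K · i = 0.2020 × 0.002959 = 0.0005977 m/day.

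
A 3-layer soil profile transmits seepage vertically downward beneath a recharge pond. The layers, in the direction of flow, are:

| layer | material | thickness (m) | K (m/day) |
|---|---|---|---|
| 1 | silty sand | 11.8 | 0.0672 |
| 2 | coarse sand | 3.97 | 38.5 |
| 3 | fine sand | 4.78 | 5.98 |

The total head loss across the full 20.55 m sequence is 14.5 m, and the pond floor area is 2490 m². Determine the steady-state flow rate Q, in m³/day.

Flow is perpendicular to layering, so the layers act in series and the equivalent K is the thickness-weighted harmonic mean.
Total thickness L = 11.8 + 3.97 + 4.78 = 20.55 m.
Σ(b_i/K_i) = 11.8/0.0672 + 3.97/38.5 + 4.78/5.98 = 176.5 d.
K_eq = L / Σ(b_i/K_i) = 20.55 / 176.5 = 0.1164 m/day.
Q = K_eq · A · (Δh/L) = 0.1164 × 2490 × (14.5/20.55) = 204.6 m³/day.

205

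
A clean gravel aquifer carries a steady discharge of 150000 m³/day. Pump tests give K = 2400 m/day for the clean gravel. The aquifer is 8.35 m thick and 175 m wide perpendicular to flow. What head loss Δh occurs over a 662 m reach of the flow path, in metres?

Cross-sectional area A = 175 × 8.35 = 1461 m².
From Q = K·A·i, i = Q / (K·A) = 150000 / (2400 × 1461) = 0.04277.
Head loss Δh = i · L = 0.04277 × 662 = 28.31 m.

28.3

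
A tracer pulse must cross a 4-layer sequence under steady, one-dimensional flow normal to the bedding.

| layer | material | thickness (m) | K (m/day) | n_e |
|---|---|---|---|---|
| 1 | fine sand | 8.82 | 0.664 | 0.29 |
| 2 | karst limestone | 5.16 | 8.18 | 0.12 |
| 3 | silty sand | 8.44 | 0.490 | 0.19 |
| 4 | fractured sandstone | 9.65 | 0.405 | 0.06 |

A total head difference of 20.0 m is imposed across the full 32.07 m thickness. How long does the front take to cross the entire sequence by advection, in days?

With flow normal to the layers, continuity requires the same specific discharge q through every layer.
Σ(b_i/K_i) = 8.82/0.664 + 5.16/8.18 + 8.44/0.490 + 9.65/0.405 = 54.97 d.
q = Δh / Σ(b_i/K_i) = 20.0 / 54.97 = 0.3639 m/day.
In each layer the seepage velocity is v_i = q/n_i, so the layer transit time is t_i = b_i·n_i / q:
  layer 1 (fine sand): t_1 = 8.82 × 0.29 / 0.3639 = 7.030 d
  layer 2 (karst limestone): t_2 = 5.16 × 0.12 / 0.3639 = 1.702 d
  layer 3 (silty sand): t_3 = 8.44 × 0.19 / 0.3639 = 4.407 d
  layer 4 (fractured sandstone): t_4 = 9.65 × 0.06 / 0.3639 = 1.591 d
Total t = Σ t_i = 14.73 days.

14.7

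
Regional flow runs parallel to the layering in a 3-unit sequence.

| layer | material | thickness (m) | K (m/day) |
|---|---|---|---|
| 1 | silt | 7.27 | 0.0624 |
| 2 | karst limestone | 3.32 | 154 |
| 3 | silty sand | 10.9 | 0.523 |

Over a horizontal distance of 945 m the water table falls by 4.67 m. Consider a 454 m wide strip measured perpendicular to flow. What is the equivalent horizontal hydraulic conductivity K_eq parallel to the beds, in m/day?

24.1

Flow is parallel to layering, so each bed carries its own Darcy discharge and the transmissivities add.
Σ(K_i·b_i) = 0.0624×7.27 + 154×3.32 + 0.523×10.9 = 517.4 m²/day.
Total thickness b = 21.49 m, so K_eq = Σ(K_i·b_i)/b = 24.08 m/day.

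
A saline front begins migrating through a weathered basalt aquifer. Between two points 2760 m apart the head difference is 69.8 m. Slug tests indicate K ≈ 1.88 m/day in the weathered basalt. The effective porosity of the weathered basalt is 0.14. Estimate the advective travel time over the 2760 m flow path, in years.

22.3

Hydraulic gradient i = Δh / L = 69.8 / 2760 = 0.02529.
Darcy flux q = K · i = 1.880 × 0.02529 = 0.04754 m/day.
Seepage velocity v = q / n_e = 0.04754 / 0.14 = 0.3396 m/day.
Travel time t = L / v = 2760 / 0.3396 = 8127 days = 22.25 years.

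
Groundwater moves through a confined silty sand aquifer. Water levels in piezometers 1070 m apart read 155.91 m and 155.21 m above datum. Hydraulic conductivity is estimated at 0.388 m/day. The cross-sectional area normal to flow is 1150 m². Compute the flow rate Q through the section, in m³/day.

0.292

Hydraulic gradient i = (155.91 − 155.21) / 1070 = 0.7 / 1070 = 0.0006542.
Darcy's law: Q = K · A · i = 0.3880 × 1150 × 0.0006542 = 0.2919 m³/day.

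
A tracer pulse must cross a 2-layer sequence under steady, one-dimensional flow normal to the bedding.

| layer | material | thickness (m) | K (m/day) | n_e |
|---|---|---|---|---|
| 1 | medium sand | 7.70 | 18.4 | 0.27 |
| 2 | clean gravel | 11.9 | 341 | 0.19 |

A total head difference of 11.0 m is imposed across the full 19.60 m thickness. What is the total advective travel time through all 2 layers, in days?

With flow normal to the layers, continuity requires the same specific discharge q through every layer.
Σ(b_i/K_i) = 7.70/18.4 + 11.9/341 = 0.4534 d.
q = Δh / Σ(b_i/K_i) = 11.0 / 0.4534 = 24.26 m/day.
In each layer the seepage velocity is v_i = q/n_i, so the layer transit time is t_i = b_i·n_i / q:
  layer 1 (medium sand): t_1 = 7.70 × 0.27 / 24.26 = 0.08569 d
  layer 2 (clean gravel): t_2 = 11.9 × 0.19 / 24.26 = 0.09319 d
Total t = Σ t_i = 0.1789 days.

0.179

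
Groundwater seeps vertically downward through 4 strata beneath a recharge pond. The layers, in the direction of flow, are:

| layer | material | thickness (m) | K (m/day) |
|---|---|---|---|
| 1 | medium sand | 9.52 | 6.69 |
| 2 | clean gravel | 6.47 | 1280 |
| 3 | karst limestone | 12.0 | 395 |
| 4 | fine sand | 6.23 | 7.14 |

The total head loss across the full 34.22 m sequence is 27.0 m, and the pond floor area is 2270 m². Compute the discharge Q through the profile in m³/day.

Flow is perpendicular to layering, so the layers act in series and the equivalent K is the thickness-weighted harmonic mean.
Total thickness L = 9.52 + 6.47 + 12.0 + 6.23 = 34.22 m.
Σ(b_i/K_i) = 9.52/6.69 + 6.47/1280 + 12.0/395 + 6.23/7.14 = 2.331 d.
K_eq = L / Σ(b_i/K_i) = 34.22 / 2.331 = 14.68 m/day.
Q = K_eq · A · (Δh/L) = 14.68 × 2270 × (27.0/34.22) = 26293 m³/day.

26300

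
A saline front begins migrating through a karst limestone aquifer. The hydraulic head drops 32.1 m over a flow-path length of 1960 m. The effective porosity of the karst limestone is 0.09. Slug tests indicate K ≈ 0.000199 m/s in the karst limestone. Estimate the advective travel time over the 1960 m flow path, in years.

1.72

Convert K: 0.000199 m/s × 86400 = 17.19 m/day.
Hydraulic gradient i = Δh / L = 32.1 / 1960 = 0.01638.
Darcy flux q = K · i = 17.19 × 0.01638 = 0.2816 m/day.
Seepage velocity v = q / n_e = 0.2816 / 0.09 = 3.129 m/day.
Travel time t = L / v = 1960 / 3.129 = 626.4 days = 1.715 years.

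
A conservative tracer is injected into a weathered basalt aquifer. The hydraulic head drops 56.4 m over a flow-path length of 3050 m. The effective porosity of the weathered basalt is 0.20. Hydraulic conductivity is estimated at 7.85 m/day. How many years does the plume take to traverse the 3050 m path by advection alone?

11.5

Hydraulic gradient i = Δh / L = 56.4 / 3050 = 0.01849.
Darcy flux q = K · i = 7.850 × 0.01849 = 0.1452 m/day.
Seepage velocity v = q / n_e = 0.1452 / 0.20 = 0.7258 m/day.
Travel time t = L / v = 3050 / 0.7258 = 4202 days = 11.51 years.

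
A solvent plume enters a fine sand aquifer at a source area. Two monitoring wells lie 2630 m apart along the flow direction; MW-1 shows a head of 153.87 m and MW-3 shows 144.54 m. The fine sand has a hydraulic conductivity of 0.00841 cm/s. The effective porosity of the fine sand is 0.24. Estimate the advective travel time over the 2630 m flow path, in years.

Convert K: 0.00841 cm/s × 864 = 7.266 m/day.
Hydraulic gradient i = (153.87 − 144.54) / 2630 = 9.33 / 2630 = 0.003548.
Darcy flux q = K · i = 7.266 × 0.003548 = 0.02578 m/day.
Seepage velocity v = q / n_e = 0.02578 / 0.24 = 0.1074 m/day.
Travel time t = L / v = 2630 / 0.1074 = 24487 days = 67.04 years.

67.0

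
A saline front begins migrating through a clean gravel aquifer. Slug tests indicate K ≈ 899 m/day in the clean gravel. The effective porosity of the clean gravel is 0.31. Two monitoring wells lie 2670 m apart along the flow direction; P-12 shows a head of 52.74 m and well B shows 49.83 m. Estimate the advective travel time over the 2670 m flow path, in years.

Hydraulic gradient i = (52.74 − 49.83) / 2670 = 2.91 / 2670 = 0.001090.
Darcy flux q = K · i = 899.0 × 0.001090 = 0.9798 m/day.
Seepage velocity v = q / n_e = 0.9798 / 0.31 = 3.161 m/day.
Travel time t = L / v = 2670 / 3.161 = 844.8 days = 2.313 years.

2.31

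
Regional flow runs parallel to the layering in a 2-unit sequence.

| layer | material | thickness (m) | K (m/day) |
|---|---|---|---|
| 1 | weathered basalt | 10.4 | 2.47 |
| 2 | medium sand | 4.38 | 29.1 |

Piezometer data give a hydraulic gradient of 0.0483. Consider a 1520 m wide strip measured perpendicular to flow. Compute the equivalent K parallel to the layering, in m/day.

Flow is parallel to layering, so each bed carries its own Darcy discharge and the transmissivities add.
Σ(K_i·b_i) = 2.47×10.4 + 29.1×4.38 = 153.1 m²/day.
Total thickness b = 14.78 m, so K_eq = Σ(K_i·b_i)/b = 10.36 m/day.

10.4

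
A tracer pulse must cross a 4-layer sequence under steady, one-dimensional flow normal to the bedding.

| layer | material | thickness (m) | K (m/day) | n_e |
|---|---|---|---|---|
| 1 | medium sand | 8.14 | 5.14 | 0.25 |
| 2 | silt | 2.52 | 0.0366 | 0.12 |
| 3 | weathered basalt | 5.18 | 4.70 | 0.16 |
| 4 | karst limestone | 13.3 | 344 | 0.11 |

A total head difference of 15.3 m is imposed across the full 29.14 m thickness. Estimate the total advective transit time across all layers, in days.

21.7

With flow normal to the layers, continuity requires the same specific discharge q through every layer.
Σ(b_i/K_i) = 8.14/5.14 + 2.52/0.0366 + 5.18/4.70 + 13.3/344 = 71.58 d.
q = Δh / Σ(b_i/K_i) = 15.3 / 71.58 = 0.2138 m/day.
In each layer the seepage velocity is v_i = q/n_i, so the layer transit time is t_i = b_i·n_i / q:
  layer 1 (medium sand): t_1 = 8.14 × 0.25 / 0.2138 = 9.520 d
  layer 2 (silt): t_2 = 2.52 × 0.12 / 0.2138 = 1.415 d
  layer 3 (weathered basalt): t_3 = 5.18 × 0.16 / 0.2138 = 3.877 d
  layer 4 (karst limestone): t_4 = 13.3 × 0.11 / 0.2138 = 6.844 d
Total t = Σ t_i = 21.66 days.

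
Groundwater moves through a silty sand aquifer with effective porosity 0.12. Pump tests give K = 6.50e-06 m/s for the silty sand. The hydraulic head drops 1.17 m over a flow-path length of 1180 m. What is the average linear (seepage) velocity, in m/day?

Convert K: 6.50e-06 m/s × 86400 = 0.5616 m/day.
Hydraulic gradient i = Δh / L = 1.17 / 1180 = 0.0009915.
Darcy flux q = K · i = 0.5616 × 0.0009915 = 0.0005568 m/day.
Seepage velocity v = q / n_e = 0.0005568 / 0.12 = 0.004640 m/day.

0.00464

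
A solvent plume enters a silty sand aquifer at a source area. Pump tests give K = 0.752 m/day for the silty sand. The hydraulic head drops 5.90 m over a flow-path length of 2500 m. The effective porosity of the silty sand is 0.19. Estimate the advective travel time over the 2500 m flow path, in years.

733

Hydraulic gradient i = Δh / L = 5.90 / 2500 = 0.002360.
Darcy flux q = K · i = 0.7520 × 0.002360 = 0.001775 m/day.
Seepage velocity v = q / n_e = 0.001775 / 0.19 = 0.009341 m/day.
Travel time t = L / v = 2500 / 0.009341 = 2.676e+05 days = 732.8 years.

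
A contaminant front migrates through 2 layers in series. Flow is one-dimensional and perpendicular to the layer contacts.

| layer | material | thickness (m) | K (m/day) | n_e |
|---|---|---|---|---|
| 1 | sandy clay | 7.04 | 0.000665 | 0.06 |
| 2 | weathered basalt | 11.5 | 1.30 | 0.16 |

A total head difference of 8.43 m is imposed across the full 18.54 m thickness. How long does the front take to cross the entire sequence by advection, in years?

With flow normal to the layers, continuity requires the same specific discharge q through every layer.
Σ(b_i/K_i) = 7.04/0.000665 + 11.5/1.30 = 10595 d.
q = Δh / Σ(b_i/K_i) = 8.43 / 10595 = 0.0007956 m/day.
In each layer the seepage velocity is v_i = q/n_i, so the layer transit time is t_i = b_i·n_i / q:
  layer 1 (sandy clay): t_1 = 7.04 × 0.06 / 0.0007956 = 530.9 d
  layer 2 (weathered basalt): t_2 = 11.5 × 0.16 / 0.0007956 = 2313 d
Total t = Σ t_i = 2844 days = 7.785 years.

7.79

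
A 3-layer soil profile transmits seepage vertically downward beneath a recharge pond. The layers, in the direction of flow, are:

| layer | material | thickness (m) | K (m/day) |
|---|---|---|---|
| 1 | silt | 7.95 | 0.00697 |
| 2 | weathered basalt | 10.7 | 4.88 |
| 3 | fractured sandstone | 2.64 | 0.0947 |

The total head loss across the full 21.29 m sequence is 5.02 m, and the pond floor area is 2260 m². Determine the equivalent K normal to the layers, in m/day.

Flow is perpendicular to layering, so the layers act in series and the equivalent K is the thickness-weighted harmonic mean.
Total thickness L = 7.95 + 10.7 + 2.64 = 21.29 m.
Σ(b_i/K_i) = 7.95/0.00697 + 10.7/4.88 + 2.64/0.0947 = 1171 d.
K_eq = L / Σ(b_i/K_i) = 21.29 / 1171 = 0.01819 m/day.

0.0182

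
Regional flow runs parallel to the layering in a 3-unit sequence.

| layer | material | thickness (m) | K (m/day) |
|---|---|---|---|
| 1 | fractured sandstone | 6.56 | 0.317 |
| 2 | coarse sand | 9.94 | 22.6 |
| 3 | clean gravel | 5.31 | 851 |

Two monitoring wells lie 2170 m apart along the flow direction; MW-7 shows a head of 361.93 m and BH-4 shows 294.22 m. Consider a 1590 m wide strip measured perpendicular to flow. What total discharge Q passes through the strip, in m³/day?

235000

Flow is parallel to layering, so each bed carries its own Darcy discharge and the transmissivities add.
Σ(K_i·b_i) = 0.317×6.56 + 22.6×9.94 + 851×5.31 = 4746 m²/day.
Hydraulic gradient i = (361.93 − 294.22) / 2170 = 67.71 / 2170 = 0.03120.
Q = Σ(K_i·b_i) · W · i = 4746 × 1590 × 0.03120 = 2.354e+05 m³/day.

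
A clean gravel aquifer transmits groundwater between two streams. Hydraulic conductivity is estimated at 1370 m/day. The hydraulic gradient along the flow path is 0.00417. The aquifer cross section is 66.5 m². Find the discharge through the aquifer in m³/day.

Hydraulic gradient i = 0.00417.
Darcy's law: Q = K · A · i = 1370 × 66.50 × 0.004170 = 379.9 m³/day.

380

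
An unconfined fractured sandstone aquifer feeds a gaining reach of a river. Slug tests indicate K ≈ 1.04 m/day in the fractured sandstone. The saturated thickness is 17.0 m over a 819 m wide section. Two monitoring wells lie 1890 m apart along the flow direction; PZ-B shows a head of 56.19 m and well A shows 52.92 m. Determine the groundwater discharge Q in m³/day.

25.1

Cross-sectional area A = 819 × 17.0 = 13923 m².
Hydraulic gradient i = (56.19 − 52.92) / 1890 = 3.27 / 1890 = 0.001730.
Darcy's law: Q = K · A · i = 1.040 × 13923 × 0.001730 = 25.05 m³/day.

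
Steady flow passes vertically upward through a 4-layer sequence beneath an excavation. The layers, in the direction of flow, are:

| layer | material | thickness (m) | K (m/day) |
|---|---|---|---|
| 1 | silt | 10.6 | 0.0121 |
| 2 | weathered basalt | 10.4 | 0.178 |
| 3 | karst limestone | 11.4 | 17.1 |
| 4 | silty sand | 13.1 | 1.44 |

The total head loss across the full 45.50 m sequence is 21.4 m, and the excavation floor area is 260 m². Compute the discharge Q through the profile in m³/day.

Flow is perpendicular to layering, so the layers act in series and the equivalent K is the thickness-weighted harmonic mean.
Total thickness L = 10.6 + 10.4 + 11.4 + 13.1 = 45.50 m.
Σ(b_i/K_i) = 10.6/0.0121 + 10.4/0.178 + 11.4/17.1 + 13.1/1.44 = 944.2 d.
K_eq = L / Σ(b_i/K_i) = 45.50 / 944.2 = 0.04819 m/day.
Q = K_eq · A · (Δh/L) = 0.04819 × 260 × (21.4/45.50) = 5.893 m³/day.

5.89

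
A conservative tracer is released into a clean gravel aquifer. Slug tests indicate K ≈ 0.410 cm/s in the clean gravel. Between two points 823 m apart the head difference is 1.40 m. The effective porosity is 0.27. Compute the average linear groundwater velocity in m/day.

2.23

Convert K: 0.410 cm/s × 864 = 354.2 m/day.
Hydraulic gradient i = Δh / L = 1.40 / 823 = 0.001701.
Darcy flux q = K · i = 354.2 × 0.001701 = 0.6026 m/day.
Seepage velocity v = q / n_e = 0.6026 / 0.27 = 2.232 m/day.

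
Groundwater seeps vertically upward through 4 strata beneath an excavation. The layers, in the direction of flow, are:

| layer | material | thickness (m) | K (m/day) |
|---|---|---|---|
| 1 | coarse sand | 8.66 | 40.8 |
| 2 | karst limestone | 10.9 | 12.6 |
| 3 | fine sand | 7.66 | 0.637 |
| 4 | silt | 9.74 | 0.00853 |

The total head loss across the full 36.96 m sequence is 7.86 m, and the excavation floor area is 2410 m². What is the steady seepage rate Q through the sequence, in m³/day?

Flow is perpendicular to layering, so the layers act in series and the equivalent K is the thickness-weighted harmonic mean.
Total thickness L = 8.66 + 10.9 + 7.66 + 9.74 = 36.96 m.
Σ(b_i/K_i) = 8.66/40.8 + 10.9/12.6 + 7.66/0.637 + 9.74/0.00853 = 1155 d.
K_eq = L / Σ(b_i/K_i) = 36.96 / 1155 = 0.03200 m/day.
Q = K_eq · A · (Δh/L) = 0.03200 × 2410 × (7.86/36.96) = 16.40 m³/day.

16.4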